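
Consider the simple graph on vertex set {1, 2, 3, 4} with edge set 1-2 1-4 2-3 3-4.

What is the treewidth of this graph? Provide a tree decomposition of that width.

The largest bag has 3 vertices, giving width 2; this decomposition certifies tw(G) ≤ 2. The edges 4–3–2–1–4 form a cycle, so G is not a tree and its treewidth is at least 2. Hence tw(G) = 2 exactly.

Treewidth 2.
One optimal decomposition is:
Bags: B1 = {2, 3, 4}  B2 = {1, 2, 4}
Tree: B1–B2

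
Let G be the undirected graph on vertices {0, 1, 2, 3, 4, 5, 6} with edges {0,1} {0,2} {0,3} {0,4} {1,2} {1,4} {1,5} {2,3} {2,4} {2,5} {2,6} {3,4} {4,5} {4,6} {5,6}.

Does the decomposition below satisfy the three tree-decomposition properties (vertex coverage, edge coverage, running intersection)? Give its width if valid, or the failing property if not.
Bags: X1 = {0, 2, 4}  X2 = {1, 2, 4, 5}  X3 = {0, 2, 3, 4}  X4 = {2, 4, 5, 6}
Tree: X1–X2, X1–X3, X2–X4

A tree decomposition must satisfy three properties: every vertex lies in some bag; for every edge, both endpoints lie together in some bag; and for every vertex, the bags containing it form a connected subtree. Here edge (1,0) lies in no bag, so the decomposition is invalid.

No — edge (1,0) lies in no bag.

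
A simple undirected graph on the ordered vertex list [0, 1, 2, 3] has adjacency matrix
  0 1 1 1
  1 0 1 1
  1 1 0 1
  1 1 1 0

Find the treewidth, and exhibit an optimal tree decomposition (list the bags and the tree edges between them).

Treewidth 3.
One such decomposition:
Bags: B1 = {0, 1, 2, 3}
Tree: (single bag)

With just one bag of size 4, the width is 4 − 1 = 3, so tw(G) ≤ 3. On the other hand G contains the 4-clique {0, 1, 2, 3}. A clique must lie in a single bag of any decomposition, so no decomposition can have width below 3. Therefore the treewidth is 3.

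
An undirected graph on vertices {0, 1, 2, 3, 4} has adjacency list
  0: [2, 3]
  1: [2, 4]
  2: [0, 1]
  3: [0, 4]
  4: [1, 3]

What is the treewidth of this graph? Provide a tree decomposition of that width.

Treewidth 2.
One such decomposition:
Bags: B1 = {0, 1, 2}  B2 = {0, 1, 3}  B3 = {1, 3, 4}
Tree: B1–B2, B2–B3

Each bag holds 3 vertices, so the decomposition has width 2, which upper-bounds the treewidth. The edges 1–2–0–3–4–1 form a cycle, so G is not a tree and its treewidth is at least 2. Therefore the treewidth is 2.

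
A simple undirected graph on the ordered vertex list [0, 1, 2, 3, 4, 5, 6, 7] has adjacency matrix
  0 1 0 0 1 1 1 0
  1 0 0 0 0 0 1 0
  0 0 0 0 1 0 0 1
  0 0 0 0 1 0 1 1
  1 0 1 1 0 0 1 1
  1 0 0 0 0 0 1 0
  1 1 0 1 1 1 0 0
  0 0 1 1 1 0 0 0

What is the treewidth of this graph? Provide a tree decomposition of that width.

Each bag holds 3 vertices, so the decomposition has width 2, which upper-bounds the treewidth. Conversely, {0, 1, 6} is a clique of size 3, and the vertices of any clique must share a bag in every tree decomposition; so some bag has ≥ 3 vertices and tw(G) ≥ 2. Therefore the treewidth is 2.

Treewidth 2.
One optimal decomposition is:
Bags: B1 = {3, 4, 6}  B2 = {3, 4, 7}  B3 = {2, 4, 7}  B4 = {0, 4, 6}  B5 = {0, 5, 6}  B6 = {0, 1, 6}
Tree: B1–B2, B2–B3, B1–B4, B4–B5, B5–B6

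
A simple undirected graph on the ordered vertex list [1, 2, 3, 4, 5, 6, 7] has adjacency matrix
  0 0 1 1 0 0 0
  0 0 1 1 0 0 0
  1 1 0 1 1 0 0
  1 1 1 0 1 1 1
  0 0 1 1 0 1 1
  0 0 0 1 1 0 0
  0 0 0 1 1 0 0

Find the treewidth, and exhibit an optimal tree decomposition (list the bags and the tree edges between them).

Treewidth 2.
Bags: B1 = {2, 3, 4}  B2 = {3, 4, 5}  B3 = {4, 5, 7}  B4 = {1, 3, 4}  B5 = {4, 5, 6}
Tree: B1–B2, B2–B3, B2–B4, B3–B5

The largest bag has 3 vertices, giving width 2; this decomposition certifies tw(G) ≤ 2. For the lower bound, the 3 vertices {1, 3, 4} are pairwise adjacent, and any tree decomposition puts a clique entirely inside one bag — forcing width ≥ 2. Combining the bounds, tw(G) = 2.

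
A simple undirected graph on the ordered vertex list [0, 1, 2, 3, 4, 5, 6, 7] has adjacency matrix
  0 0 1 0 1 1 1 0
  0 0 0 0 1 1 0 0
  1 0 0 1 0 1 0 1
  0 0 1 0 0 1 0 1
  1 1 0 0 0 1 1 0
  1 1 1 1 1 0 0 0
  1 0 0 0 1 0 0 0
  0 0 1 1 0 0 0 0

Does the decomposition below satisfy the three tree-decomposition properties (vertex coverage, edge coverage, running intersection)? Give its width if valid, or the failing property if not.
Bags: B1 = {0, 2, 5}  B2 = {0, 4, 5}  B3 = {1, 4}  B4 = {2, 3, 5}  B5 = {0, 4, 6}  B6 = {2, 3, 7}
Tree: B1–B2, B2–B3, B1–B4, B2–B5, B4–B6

A tree decomposition must satisfy three properties: every vertex lies in some bag; for every edge, both endpoints lie together in some bag; and for every vertex, the bags containing it form a connected subtree. Here edge (5,1) lies in no bag, so the decomposition is invalid.

No — edge (5,1) lies in no bag.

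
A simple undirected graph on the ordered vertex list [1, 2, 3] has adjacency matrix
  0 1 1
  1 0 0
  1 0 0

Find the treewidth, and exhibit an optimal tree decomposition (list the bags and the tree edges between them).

The largest bag has 2 vertices, giving width 1; this decomposition certifies tw(G) ≤ 1. Any graph with an edge has treewidth ≥ 1, and G has the edge 2–1. The upper and lower bounds meet at 1, so that is the treewidth.

Treewidth 1.
Bags: B1 = {1, 2}  B2 = {1, 3}
Tree: B1–B2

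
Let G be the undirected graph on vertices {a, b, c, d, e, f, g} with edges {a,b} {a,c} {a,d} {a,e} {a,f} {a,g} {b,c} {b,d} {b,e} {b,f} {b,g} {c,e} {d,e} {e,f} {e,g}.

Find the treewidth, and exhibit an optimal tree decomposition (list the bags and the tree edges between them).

Treewidth 3.
One such decomposition:
Bags: B1 = {a, b, c, e}  B2 = {a, b, d, e}  B3 = {a, b, e, g}  B4 = {a, b, e, f}
Tree: B1–B2, B1–B3, B1–B4

Every bag has size at most 4, so the width is 4 − 1 = 3 and tw(G) ≤ 3. On the other hand G contains the 4-clique {a, b, d, e}. A clique must lie in a single bag of any decomposition, so no decomposition can have width below 3. The upper and lower bounds meet at 3, so that is the treewidth.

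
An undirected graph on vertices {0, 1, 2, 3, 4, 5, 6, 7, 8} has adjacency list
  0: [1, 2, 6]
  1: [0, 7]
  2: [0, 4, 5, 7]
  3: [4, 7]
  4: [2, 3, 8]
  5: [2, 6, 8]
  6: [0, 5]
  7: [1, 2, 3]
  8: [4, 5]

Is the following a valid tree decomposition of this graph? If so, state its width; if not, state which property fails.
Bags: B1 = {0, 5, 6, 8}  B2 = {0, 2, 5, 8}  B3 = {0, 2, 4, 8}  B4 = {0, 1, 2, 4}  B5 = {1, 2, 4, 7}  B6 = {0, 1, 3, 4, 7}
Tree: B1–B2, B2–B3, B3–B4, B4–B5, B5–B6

No — bags containing vertex 0 are not connected in the tree.

A tree decomposition must satisfy three properties: every vertex lies in some bag; for every edge, both endpoints lie together in some bag; and for every vertex, the bags containing it form a connected subtree. Here bags containing vertex 0 are not connected in the tree, so the decomposition is invalid.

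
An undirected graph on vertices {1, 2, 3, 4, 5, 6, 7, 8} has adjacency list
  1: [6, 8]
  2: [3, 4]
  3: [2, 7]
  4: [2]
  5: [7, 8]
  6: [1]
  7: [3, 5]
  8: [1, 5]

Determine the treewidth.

A width-1 tree decomposition is:
Bags: B1 = {1, 6}  B2 = {1, 8}  B3 = {5, 8}  B4 = {5, 7}  B5 = {3, 7}  B6 = {2, 3}  B7 = {2, 4}
Tree: B1–B2, B2–B3, B3–B4, B4–B5, B5–B6, B6–B7
The largest bag has 2 vertices, giving width 1; this decomposition certifies tw(G) ≤ 1. Any graph with an edge has treewidth ≥ 1, and G has the edge 6–1. Therefore the treewidth is 1.

1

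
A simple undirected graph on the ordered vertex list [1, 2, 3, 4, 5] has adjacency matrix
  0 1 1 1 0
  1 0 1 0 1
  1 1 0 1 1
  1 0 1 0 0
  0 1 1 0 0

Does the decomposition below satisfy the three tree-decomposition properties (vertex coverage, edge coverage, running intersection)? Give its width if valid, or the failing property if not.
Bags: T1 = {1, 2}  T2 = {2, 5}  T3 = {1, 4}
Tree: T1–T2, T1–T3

A tree decomposition must satisfy three properties: every vertex lies in some bag; for every edge, both endpoints lie together in some bag; and for every vertex, the bags containing it form a connected subtree. Here vertex 3 appears in no bag, so the decomposition is invalid.

No — vertex 3 appears in no bag.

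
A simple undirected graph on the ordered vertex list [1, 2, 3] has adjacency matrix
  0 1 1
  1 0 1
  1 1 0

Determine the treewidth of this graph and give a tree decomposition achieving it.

Treewidth 2.
One such decomposition:
Bags: B1 = {1, 2, 3}
Tree: (single bag)

With just one bag of size 3, the width is 3 − 1 = 2, so tw(G) ≤ 2. On the other hand G contains the 3-clique {1, 2, 3}. A clique must lie in a single bag of any decomposition, so no decomposition can have width below 2. Hence tw(G) = 2 exactly.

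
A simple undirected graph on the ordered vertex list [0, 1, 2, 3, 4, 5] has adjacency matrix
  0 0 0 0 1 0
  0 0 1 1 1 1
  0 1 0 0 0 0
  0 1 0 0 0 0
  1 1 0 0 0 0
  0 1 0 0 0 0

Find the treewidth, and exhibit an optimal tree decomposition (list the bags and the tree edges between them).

Every bag has size at most 2, so the width is 2 − 1 = 1 and tw(G) ≤ 1. Any graph with an edge has treewidth ≥ 1, and G has the edge 3–1. The upper and lower bounds meet at 1, so that is the treewidth.

Treewidth 1.
Bags: B1 = {1, 3}  B2 = {1, 2}  B3 = {1, 4}  B4 = {1, 5}  B5 = {0, 4}
Tree: B1–B2, B2–B3, B2–B4, B3–B5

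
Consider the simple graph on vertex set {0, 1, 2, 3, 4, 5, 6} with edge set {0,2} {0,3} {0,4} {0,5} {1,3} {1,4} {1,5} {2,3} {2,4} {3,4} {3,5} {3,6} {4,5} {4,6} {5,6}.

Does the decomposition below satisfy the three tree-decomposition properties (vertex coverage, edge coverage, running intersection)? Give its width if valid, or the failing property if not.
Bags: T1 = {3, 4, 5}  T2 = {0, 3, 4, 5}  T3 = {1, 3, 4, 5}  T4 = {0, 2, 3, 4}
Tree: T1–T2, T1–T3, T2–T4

A tree decomposition must satisfy three properties: every vertex lies in some bag; for every edge, both endpoints lie together in some bag; and for every vertex, the bags containing it form a connected subtree. Here vertex 6 appears in no bag, so the decomposition is invalid.

No — vertex 6 appears in no bag.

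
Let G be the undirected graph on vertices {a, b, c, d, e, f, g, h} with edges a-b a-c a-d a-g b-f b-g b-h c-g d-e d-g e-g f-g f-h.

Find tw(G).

2

A width-2 tree decomposition is:
Bags: B1 = {a, c, g}  B2 = {a, b, g}  B3 = {a, d, g}  B4 = {b, f, g}  B5 = {b, f, h}  B6 = {d, e, g}
Tree: B1–B2, B1–B3, B2–B4, B4–B5, B3–B6
Each bag holds 3 vertices, so the decomposition has width 2, which upper-bounds the treewidth. For the lower bound, the 3 vertices {a, d, g} are pairwise adjacent, and any tree decomposition puts a clique entirely inside one bag — forcing width ≥ 2. Therefore the treewidth is 2.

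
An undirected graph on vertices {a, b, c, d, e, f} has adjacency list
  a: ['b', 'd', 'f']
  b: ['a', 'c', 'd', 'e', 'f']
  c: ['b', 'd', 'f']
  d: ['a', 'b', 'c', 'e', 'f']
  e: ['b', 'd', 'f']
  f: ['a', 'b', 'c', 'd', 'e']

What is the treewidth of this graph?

A width-3 tree decomposition is:
Bags: B1 = {b, c, d, f}  B2 = {a, b, d, f}  B3 = {b, d, e, f}
Tree: B1–B2, B1–B3
Each bag holds 4 vertices, so the decomposition has width 3, which upper-bounds the treewidth. For the lower bound, the 4 vertices {b, d, e, f} are pairwise adjacent, and any tree decomposition puts a clique entirely inside one bag — forcing width ≥ 3. Hence tw(G) = 3 exactly.

3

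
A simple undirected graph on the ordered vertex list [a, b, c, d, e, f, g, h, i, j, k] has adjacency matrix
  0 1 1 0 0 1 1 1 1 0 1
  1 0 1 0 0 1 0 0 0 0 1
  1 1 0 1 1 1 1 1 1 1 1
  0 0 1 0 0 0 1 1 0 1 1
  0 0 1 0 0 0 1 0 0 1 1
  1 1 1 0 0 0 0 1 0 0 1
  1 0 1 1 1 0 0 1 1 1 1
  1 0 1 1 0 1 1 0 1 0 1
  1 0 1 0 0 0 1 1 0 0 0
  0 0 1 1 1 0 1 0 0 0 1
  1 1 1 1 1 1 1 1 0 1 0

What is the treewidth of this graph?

4

A width-4 tree decomposition is:
Bags: B1 = {c, e, g, j, k}  B2 = {c, d, g, j, k}  B3 = {c, d, g, h, k}  B4 = {a, c, g, h, k}  B5 = {a, c, f, h, k}  B6 = {a, b, c, f, k}  B7 = {a, c, g, h, i}
Tree: B1–B2, B2–B3, B3–B4, B4–B5, B5–B6, B4–B7
Each bag holds 5 vertices, so the decomposition has width 4, which upper-bounds the treewidth. Conversely, {c, d, g, j, k} is a clique of size 5, and the vertices of any clique must share a bag in every tree decomposition; so some bag has ≥ 5 vertices and tw(G) ≥ 4. Hence tw(G) = 4 exactly.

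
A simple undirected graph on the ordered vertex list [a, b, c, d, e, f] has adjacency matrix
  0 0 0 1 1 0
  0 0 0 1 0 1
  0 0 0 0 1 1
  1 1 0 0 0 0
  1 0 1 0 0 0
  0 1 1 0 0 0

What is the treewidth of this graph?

2

A width-2 tree decomposition is:
Bags: B1 = {c, e, f}  B2 = {a, e, f}  B3 = {a, d, f}  B4 = {b, d, f}
Tree: B1–B2, B2–B3, B3–B4
Each bag holds 3 vertices, so the decomposition has width 2, which upper-bounds the treewidth. For the lower bound, G contains the cycle f–c–e–a–d–b–f, so G is not a forest; only forests have treewidth ≤ 1, hence tw(G) ≥ 2. Combining the bounds, tw(G) = 2.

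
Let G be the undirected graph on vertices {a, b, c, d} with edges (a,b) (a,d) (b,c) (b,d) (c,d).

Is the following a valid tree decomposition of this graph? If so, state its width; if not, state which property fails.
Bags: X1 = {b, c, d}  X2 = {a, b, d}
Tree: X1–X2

Checking the three conditions: (i) the bags cover all of {a, b, c, d}; (ii) for each edge, some bag contains both endpoints; (iii) the bags containing any fixed vertex form a subtree. All hold, so the decomposition is valid with width 3 − 1 = 2.

Yes; width 2.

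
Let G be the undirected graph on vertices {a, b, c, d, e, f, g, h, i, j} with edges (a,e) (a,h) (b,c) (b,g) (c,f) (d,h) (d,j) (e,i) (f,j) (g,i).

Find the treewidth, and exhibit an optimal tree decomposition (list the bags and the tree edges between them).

Each bag holds 3 vertices, so the decomposition has width 2, which upper-bounds the treewidth. For the lower bound, G contains the cycle d–j–f–c–b–g–i–e–a–h–d, so G is not a forest; only forests have treewidth ≤ 1, hence tw(G) ≥ 2. Hence tw(G) = 2 exactly.

Treewidth 2.
One such decomposition:
Bags: B1 = {d, f, j}  B2 = {c, d, f}  B3 = {b, c, d}  B4 = {b, d, g}  B5 = {d, g, i}  B6 = {d, e, i}  B7 = {a, d, e}  B8 = {a, d, h}
Tree: B1–B2, B2–B3, B3–B4, B4–B5, B5–B6, B6–B7, B7–B8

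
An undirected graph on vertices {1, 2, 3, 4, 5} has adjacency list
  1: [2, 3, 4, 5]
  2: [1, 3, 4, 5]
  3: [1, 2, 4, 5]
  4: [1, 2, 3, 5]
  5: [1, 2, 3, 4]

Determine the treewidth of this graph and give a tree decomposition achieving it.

Treewidth 4.
One such decomposition:
Bags: B1 = {1, 2, 3, 4, 5}
Tree: (single bag)

A single bag containing all 5 vertices is trivially a valid decomposition of width 4. Conversely, {1, 2, 3, 4, 5} is a clique of size 5, and the vertices of any clique must share a bag in every tree decomposition; so some bag has ≥ 5 vertices and tw(G) ≥ 4. Therefore the treewidth is 4.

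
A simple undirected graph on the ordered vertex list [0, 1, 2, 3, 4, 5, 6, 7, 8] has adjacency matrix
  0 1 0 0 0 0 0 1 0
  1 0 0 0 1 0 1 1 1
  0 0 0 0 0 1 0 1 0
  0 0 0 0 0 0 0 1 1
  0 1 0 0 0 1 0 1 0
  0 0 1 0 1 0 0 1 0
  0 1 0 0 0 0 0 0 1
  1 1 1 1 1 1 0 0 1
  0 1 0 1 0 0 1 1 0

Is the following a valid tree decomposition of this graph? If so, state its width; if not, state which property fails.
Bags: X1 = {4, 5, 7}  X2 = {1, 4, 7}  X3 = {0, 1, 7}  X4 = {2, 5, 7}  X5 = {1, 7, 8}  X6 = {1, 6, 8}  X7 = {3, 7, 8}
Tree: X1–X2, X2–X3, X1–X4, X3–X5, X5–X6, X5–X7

Checking the three conditions: (i) the bags cover all of {0, 1, 2, 3, 4, 5, 6, 7, 8}; (ii) for each edge, some bag contains both endpoints; (iii) the bags containing any fixed vertex form a subtree. All hold, so the decomposition is valid with width 3 − 1 = 2.

Yes; width 2.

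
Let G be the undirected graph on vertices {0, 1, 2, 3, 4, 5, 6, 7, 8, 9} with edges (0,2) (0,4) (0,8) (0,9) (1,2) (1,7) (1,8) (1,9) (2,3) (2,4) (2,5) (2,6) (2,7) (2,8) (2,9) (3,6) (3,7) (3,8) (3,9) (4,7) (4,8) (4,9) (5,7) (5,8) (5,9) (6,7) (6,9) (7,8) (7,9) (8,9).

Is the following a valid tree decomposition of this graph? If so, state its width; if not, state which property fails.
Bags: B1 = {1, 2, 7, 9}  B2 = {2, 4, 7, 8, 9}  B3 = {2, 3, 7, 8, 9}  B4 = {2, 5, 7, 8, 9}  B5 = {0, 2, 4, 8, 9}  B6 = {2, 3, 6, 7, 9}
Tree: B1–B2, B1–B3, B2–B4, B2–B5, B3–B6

A tree decomposition must satisfy three properties: every vertex lies in some bag; for every edge, both endpoints lie together in some bag; and for every vertex, the bags containing it form a connected subtree. Here edge (8,1) lies in no bag, so the decomposition is invalid.

No — edge (8,1) lies in no bag.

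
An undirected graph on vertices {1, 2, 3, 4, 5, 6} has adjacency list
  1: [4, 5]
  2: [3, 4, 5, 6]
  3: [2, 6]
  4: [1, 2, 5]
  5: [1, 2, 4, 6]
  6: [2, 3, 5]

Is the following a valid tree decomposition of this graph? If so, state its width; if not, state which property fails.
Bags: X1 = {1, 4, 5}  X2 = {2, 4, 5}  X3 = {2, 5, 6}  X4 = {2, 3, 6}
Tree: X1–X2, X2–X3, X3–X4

Yes; width 2.

Vertex coverage: the bags together contain {1, 2, 3, 4, 5, 6}, the full vertex set. Edge coverage: each edge of G has both endpoints in at least one bag. Running intersection: for every vertex, the bags containing it form a connected subtree. All three properties hold, so this is a valid tree decomposition of width max|bag| − 1 = 2, and hence tw(G) ≤ 2.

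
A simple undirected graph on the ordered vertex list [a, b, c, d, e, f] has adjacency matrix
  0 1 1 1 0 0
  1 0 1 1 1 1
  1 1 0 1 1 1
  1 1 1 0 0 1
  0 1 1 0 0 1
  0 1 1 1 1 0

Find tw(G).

3

A width-3 tree decomposition is:
Bags: B1 = {b, c, e, f}  B2 = {b, c, d, f}  B3 = {a, b, c, d}
Tree: B1–B2, B2–B3
Every bag has size at most 4, so the width is 4 − 1 = 3 and tw(G) ≤ 3. On the other hand G contains the 4-clique {b, c, d, f}. A clique must lie in a single bag of any decomposition, so no decomposition can have width below 3. Combining the bounds, tw(G) = 3.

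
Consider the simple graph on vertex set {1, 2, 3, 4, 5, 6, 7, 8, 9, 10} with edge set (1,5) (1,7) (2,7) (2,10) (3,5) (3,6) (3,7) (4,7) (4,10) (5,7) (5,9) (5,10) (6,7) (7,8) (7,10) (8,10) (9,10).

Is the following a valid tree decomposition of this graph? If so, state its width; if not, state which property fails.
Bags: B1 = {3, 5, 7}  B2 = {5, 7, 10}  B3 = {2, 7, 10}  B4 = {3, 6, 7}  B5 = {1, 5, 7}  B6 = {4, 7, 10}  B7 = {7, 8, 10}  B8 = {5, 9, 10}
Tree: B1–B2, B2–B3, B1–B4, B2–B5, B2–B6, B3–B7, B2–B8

Yes; width 2.

Vertex coverage: the bags together contain {1, 2, 3, 4, 5, 6, 7, 8, 9, 10}, the full vertex set. Edge coverage: each edge of G has both endpoints in at least one bag. Running intersection: for every vertex, the bags containing it form a connected subtree. All three properties hold, so this is a valid tree decomposition of width max|bag| − 1 = 2, and hence tw(G) ≤ 2.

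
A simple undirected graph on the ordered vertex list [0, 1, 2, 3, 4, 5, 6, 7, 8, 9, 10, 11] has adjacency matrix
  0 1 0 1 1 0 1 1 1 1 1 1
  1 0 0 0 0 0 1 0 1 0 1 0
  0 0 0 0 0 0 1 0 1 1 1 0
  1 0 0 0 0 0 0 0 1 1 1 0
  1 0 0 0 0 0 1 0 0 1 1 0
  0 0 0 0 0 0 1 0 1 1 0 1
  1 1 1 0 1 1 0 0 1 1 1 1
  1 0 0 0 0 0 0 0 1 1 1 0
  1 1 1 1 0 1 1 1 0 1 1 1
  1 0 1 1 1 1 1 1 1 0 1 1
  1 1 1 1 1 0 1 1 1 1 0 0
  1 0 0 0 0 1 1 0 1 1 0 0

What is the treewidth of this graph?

4

A width-4 tree decomposition is:
Bags: B1 = {0, 4, 6, 9, 10}  B2 = {0, 6, 8, 9, 10}  B3 = {0, 3, 8, 9, 10}  B4 = {2, 6, 8, 9, 10}  B5 = {0, 6, 8, 9, 11}  B6 = {0, 1, 6, 8, 10}  B7 = {5, 6, 8, 9, 11}  B8 = {0, 7, 8, 9, 10}
Tree: B1–B2, B2–B3, B2–B4, B2–B5, B2–B6, B5–B7, B3–B8
The largest bag has 5 vertices, giving width 4; this decomposition certifies tw(G) ≤ 4. On the other hand G contains the 5-clique {0, 1, 6, 8, 10}. A clique must lie in a single bag of any decomposition, so no decomposition can have width below 4. Therefore the treewidth is 4.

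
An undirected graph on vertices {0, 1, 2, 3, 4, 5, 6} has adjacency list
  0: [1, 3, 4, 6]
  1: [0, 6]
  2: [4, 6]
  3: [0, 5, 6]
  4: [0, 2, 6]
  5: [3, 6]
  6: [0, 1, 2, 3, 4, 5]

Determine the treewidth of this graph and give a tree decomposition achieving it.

Each bag holds 3 vertices, so the decomposition has width 2, which upper-bounds the treewidth. On the other hand G contains the 3-clique {0, 1, 6}. A clique must lie in a single bag of any decomposition, so no decomposition can have width below 2. Therefore the treewidth is 2.

Treewidth 2.
Bags: B1 = {0, 1, 6}  B2 = {0, 4, 6}  B3 = {0, 3, 6}  B4 = {3, 5, 6}  B5 = {2, 4, 6}
Tree: B1–B2, B2–B3, B3–B4, B2–B5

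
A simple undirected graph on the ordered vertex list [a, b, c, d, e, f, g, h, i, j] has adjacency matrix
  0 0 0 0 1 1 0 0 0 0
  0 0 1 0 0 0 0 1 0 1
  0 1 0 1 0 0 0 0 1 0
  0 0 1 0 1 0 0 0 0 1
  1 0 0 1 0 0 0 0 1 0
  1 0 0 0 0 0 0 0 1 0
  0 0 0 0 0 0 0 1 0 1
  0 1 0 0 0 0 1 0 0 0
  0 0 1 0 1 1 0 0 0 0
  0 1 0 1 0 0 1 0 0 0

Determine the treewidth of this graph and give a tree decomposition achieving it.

The largest bag has 3 vertices, giving width 2; this decomposition certifies tw(G) ≤ 2. Since g–h–b–j–g is a cycle in G, G is not acyclic. Forests are exactly the graphs of treewidth ≤ 1, so tw(G) ≥ 2. The upper and lower bounds meet at 2, so that is the treewidth.

Treewidth 2.
Bags: B1 = {g, h, j}  B2 = {b, h, j}  B3 = {b, d, j}  B4 = {b, c, d}  B5 = {c, d, e}  B6 = {c, e, i}  B7 = {a, e, i}  B8 = {a, f, i}
Tree: B1–B2, B2–B3, B3–B4, B4–B5, B5–B6, B6–B7, B7–B8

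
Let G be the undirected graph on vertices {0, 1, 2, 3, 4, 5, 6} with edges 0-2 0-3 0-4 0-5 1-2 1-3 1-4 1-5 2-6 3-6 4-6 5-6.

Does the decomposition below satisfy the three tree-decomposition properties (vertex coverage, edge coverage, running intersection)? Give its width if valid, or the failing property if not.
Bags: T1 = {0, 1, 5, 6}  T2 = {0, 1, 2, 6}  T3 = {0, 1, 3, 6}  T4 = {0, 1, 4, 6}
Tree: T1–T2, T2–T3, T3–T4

Yes; width 3.

Checking the three conditions: (i) the bags cover all of {0, 1, 2, 3, 4, 5, 6}; (ii) for each edge, some bag contains both endpoints; (iii) the bags containing any fixed vertex form a subtree. All hold, so the decomposition is valid with width 4 − 1 = 3.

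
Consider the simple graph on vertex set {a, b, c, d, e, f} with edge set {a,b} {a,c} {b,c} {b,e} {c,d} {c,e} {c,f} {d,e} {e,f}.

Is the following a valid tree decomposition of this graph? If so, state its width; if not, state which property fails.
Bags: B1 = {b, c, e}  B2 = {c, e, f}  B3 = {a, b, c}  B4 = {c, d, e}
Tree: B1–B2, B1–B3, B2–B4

Yes; width 2.

Vertex coverage: the bags together contain {a, b, c, d, e, f}, the full vertex set. Edge coverage: each edge of G has both endpoints in at least one bag. Running intersection: for every vertex, the bags containing it form a connected subtree. All three properties hold, so this is a valid tree decomposition of width max|bag| − 1 = 2, and hence tw(G) ≤ 2.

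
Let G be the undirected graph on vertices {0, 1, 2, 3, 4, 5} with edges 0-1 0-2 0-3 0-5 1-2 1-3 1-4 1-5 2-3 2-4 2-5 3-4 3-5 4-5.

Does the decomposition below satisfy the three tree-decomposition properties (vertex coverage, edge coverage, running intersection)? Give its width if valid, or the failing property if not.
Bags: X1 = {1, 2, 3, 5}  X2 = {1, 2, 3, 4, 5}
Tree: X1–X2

No — vertex 0 appears in no bag.

A tree decomposition must satisfy three properties: every vertex lies in some bag; for every edge, both endpoints lie together in some bag; and for every vertex, the bags containing it form a connected subtree. Here vertex 0 appears in no bag, so the decomposition is invalid.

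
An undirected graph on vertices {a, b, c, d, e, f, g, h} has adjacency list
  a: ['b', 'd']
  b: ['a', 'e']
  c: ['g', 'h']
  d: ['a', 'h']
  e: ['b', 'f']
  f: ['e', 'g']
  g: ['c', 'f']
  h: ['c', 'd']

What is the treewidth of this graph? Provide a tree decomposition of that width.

Treewidth 2.
Bags: B1 = {a, d, h}  B2 = {a, c, h}  B3 = {a, c, g}  B4 = {a, f, g}  B5 = {a, e, f}  B6 = {a, b, e}
Tree: B1–B2, B2–B3, B3–B4, B4–B5, B5–B6

Every bag has size at most 3, so the width is 3 − 1 = 2 and tw(G) ≤ 2. Since a–d–h–c–g–f–e–b–a is a cycle in G, G is not acyclic. Forests are exactly the graphs of treewidth ≤ 1, so tw(G) ≥ 2. Therefore the treewidth is 2.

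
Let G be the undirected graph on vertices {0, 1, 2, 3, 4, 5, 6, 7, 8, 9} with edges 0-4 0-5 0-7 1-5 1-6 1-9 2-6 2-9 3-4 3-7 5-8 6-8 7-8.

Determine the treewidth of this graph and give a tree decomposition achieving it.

The largest bag has 3 vertices, giving width 2; this decomposition certifies tw(G) ≤ 2. For the lower bound, G contains the cycle 4–3–7–0–4, so G is not a forest; only forests have treewidth ≤ 1, hence tw(G) ≥ 2. Hence tw(G) = 2 exactly.

Treewidth 2.
Bags: B1 = {0, 3, 4}  B2 = {0, 3, 7}  B3 = {0, 5, 7}  B4 = {5, 7, 8}  B5 = {1, 5, 8}  B6 = {1, 6, 8}  B7 = {1, 6, 9}  B8 = {2, 6, 9}
Tree: B1–B2, B2–B3, B3–B4, B4–B5, B5–B6, B6–B7, B7–B8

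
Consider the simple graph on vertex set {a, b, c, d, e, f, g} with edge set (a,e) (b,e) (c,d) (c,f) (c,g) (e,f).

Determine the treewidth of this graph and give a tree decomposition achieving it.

Each bag holds 2 vertices, so the decomposition has width 1, which upper-bounds the treewidth. Any graph with an edge has treewidth ≥ 1, and G has the edge f–e. Therefore the treewidth is 1.

Treewidth 1.
One such decomposition:
Bags: B1 = {e, f}  B2 = {b, e}  B3 = {c, f}  B4 = {c, g}  B5 = {a, e}  B6 = {c, d}
Tree: B1–B2, B1–B3, B3–B4, B2–B5, B4–B6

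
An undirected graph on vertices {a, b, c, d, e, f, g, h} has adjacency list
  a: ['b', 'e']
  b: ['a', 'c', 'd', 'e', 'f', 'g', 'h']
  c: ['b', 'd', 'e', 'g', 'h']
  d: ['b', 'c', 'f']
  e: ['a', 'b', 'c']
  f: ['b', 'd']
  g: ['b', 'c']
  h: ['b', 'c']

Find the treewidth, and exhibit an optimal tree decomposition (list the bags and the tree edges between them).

Every bag has size at most 3, so the width is 3 − 1 = 2 and tw(G) ≤ 2. Conversely, {a, b, e} is a clique of size 3, and the vertices of any clique must share a bag in every tree decomposition; so some bag has ≥ 3 vertices and tw(G) ≥ 2. The upper and lower bounds meet at 2, so that is the treewidth.

Treewidth 2.
One optimal decomposition is:
Bags: B1 = {b, c, e}  B2 = {b, c, h}  B3 = {b, c, d}  B4 = {b, c, g}  B5 = {a, b, e}  B6 = {b, d, f}
Tree: B1–B2, B1–B3, B3–B4, B1–B5, B3–B6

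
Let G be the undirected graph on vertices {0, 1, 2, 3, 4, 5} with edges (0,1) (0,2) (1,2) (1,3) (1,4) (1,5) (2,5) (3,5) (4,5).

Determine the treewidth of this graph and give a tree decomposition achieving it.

Treewidth 2.
One such decomposition:
Bags: B1 = {0, 1, 2}  B2 = {1, 2, 5}  B3 = {1, 3, 5}  B4 = {1, 4, 5}
Tree: B1–B2, B2–B3, B2–B4

Each bag holds 3 vertices, so the decomposition has width 2, which upper-bounds the treewidth. For the lower bound, the 3 vertices {0, 1, 2} are pairwise adjacent, and any tree decomposition puts a clique entirely inside one bag — forcing width ≥ 2. Combining the bounds, tw(G) = 2.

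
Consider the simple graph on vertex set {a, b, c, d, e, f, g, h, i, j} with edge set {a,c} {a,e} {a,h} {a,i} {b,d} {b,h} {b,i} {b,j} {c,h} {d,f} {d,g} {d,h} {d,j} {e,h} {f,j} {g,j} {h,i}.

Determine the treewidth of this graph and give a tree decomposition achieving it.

Each bag holds 3 vertices, so the decomposition has width 2, which upper-bounds the treewidth. On the other hand G contains the 3-clique {d, g, j}. A clique must lie in a single bag of any decomposition, so no decomposition can have width below 2. Hence tw(G) = 2 exactly.

Treewidth 2.
Bags: B1 = {b, h, i}  B2 = {b, d, h}  B3 = {a, h, i}  B4 = {a, e, h}  B5 = {b, d, j}  B6 = {d, f, j}  B7 = {d, g, j}  B8 = {a, c, h}
Tree: B1–B2, B1–B3, B3–B4, B2–B5, B5–B6, B5–B7, B3–B8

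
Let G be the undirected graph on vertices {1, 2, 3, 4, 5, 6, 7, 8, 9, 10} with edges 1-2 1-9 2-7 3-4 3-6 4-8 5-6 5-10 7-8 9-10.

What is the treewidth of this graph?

2

A width-2 tree decomposition is:
Bags: B1 = {4, 7, 8}  B2 = {2, 4, 7}  B3 = {1, 2, 4}  B4 = {1, 4, 9}  B5 = {4, 9, 10}  B6 = {4, 5, 10}  B7 = {4, 5, 6}  B8 = {3, 4, 6}
Tree: B1–B2, B2–B3, B3–B4, B4–B5, B5–B6, B6–B7, B7–B8
Every bag has size at most 3, so the width is 3 − 1 = 2 and tw(G) ≤ 2. The edges 4–8–7–2–1–9–10–5–6–3–4 form a cycle, so G is not a tree and its treewidth is at least 2. The upper and lower bounds meet at 2, so that is the treewidth.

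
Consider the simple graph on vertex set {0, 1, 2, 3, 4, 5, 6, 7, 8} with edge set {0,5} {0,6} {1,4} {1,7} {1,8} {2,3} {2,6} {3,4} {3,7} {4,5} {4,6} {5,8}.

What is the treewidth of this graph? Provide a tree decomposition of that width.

Treewidth 3.
One such decomposition:
Bags: B1 = {1, 3, 7, 8}  B2 = {1, 3, 4, 8}  B3 = {3, 4, 5, 8}  B4 = {2, 3, 4, 5}  B5 = {2, 4, 5, 6}  B6 = {0, 2, 5, 6}
Tree: B1–B2, B2–B3, B3–B4, B4–B5, B5–B6

Each bag holds 4 vertices, so the decomposition has width 3, which upper-bounds the treewidth. For the lower bound: the 4 vertex sets {1,7,8}, {3}, {4}, {0,2,5,6} are disjoint, each induces a connected subgraph, and every pair is joined by at least one edge of G. Contracting each set to a single vertex therefore yields K_{4} as a minor, and since treewidth is minor-monotone, tw(G) ≥ tw(K_{4}) = 3. Hence tw(G) = 3 exactly.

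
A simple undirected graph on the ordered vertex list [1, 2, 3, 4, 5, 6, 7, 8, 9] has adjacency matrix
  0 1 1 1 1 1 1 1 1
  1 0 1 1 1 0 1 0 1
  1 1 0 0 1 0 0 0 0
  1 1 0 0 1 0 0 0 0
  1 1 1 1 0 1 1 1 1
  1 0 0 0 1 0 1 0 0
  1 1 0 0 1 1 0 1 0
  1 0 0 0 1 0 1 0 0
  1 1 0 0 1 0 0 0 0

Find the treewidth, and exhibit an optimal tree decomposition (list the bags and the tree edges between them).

Every bag has size at most 4, so the width is 4 − 1 = 3 and tw(G) ≤ 3. Conversely, {1, 5, 7, 8} is a clique of size 4, and the vertices of any clique must share a bag in every tree decomposition; so some bag has ≥ 4 vertices and tw(G) ≥ 3. Hence tw(G) = 3 exactly.

Treewidth 3.
One optimal decomposition is:
Bags: B1 = {1, 2, 3, 5}  B2 = {1, 2, 5, 9}  B3 = {1, 2, 5, 7}  B4 = {1, 2, 4, 5}  B5 = {1, 5, 7, 8}  B6 = {1, 5, 6, 7}
Tree: B1–B2, B2–B3, B2–B4, B3–B5, B3–B6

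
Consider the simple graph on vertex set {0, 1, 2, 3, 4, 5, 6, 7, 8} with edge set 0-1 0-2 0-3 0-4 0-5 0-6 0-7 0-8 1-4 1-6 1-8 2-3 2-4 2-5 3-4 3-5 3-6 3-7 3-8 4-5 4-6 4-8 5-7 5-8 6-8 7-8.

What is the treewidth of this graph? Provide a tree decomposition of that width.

Each bag holds 5 vertices, so the decomposition has width 4, which upper-bounds the treewidth. For the lower bound, the 5 vertices {0, 1, 4, 6, 8} are pairwise adjacent, and any tree decomposition puts a clique entirely inside one bag — forcing width ≥ 4. Therefore the treewidth is 4.

Treewidth 4.
One optimal decomposition is:
Bags: B1 = {0, 3, 4, 5, 8}  B2 = {0, 3, 5, 7, 8}  B3 = {0, 3, 4, 6, 8}  B4 = {0, 2, 3, 4, 5}  B5 = {0, 1, 4, 6, 8}
Tree: B1–B2, B1–B3, B1–B4, B3–B5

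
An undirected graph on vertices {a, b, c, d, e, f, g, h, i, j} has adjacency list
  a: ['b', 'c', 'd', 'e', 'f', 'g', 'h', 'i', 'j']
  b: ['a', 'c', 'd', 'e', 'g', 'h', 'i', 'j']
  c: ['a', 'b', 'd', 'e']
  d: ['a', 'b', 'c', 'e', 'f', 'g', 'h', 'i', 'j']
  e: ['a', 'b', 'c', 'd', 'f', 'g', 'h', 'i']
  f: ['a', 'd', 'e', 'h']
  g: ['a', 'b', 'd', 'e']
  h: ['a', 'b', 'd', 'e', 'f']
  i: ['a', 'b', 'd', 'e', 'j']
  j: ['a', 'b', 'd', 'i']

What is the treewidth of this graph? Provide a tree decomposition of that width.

The largest bag has 5 vertices, giving width 4; this decomposition certifies tw(G) ≤ 4. For the lower bound, the 5 vertices {a, d, e, f, h} are pairwise adjacent, and any tree decomposition puts a clique entirely inside one bag — forcing width ≥ 4. Combining the bounds, tw(G) = 4.

Treewidth 4.
Bags: B1 = {a, b, d, e, h}  B2 = {a, b, d, e, i}  B3 = {a, d, e, f, h}  B4 = {a, b, c, d, e}  B5 = {a, b, d, e, g}  B6 = {a, b, d, i, j}
Tree: B1–B2, B1–B3, B2–B4, B2–B5, B2–B6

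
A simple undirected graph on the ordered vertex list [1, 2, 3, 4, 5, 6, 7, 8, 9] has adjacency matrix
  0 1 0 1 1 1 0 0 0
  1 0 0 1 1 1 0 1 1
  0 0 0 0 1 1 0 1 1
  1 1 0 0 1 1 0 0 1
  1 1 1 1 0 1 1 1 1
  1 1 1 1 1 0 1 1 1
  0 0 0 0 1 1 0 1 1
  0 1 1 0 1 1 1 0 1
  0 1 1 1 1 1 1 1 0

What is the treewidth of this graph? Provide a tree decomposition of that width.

Treewidth 4.
Bags: B1 = {2, 5, 6, 8, 9}  B2 = {2, 4, 5, 6, 9}  B3 = {3, 5, 6, 8, 9}  B4 = {1, 2, 4, 5, 6}  B5 = {5, 6, 7, 8, 9}
Tree: B1–B2, B1–B3, B2–B4, B3–B5

Each bag holds 5 vertices, so the decomposition has width 4, which upper-bounds the treewidth. For the lower bound, the 5 vertices {1, 2, 4, 5, 6} are pairwise adjacent, and any tree decomposition puts a clique entirely inside one bag — forcing width ≥ 4. The upper and lower bounds meet at 4, so that is the treewidth.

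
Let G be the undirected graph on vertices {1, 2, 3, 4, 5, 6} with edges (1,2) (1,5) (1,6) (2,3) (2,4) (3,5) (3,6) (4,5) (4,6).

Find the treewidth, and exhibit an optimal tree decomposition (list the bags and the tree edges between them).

Each bag holds 4 vertices, so the decomposition has width 3, which upper-bounds the treewidth. For the lower bound: the 4 vertex sets {3,6}, {1,2}, {5}, {4} are disjoint, each induces a connected subgraph, and every pair is joined by at least one edge of G. Contracting each set to a single vertex therefore yields K_{4} as a minor, and since treewidth is minor-monotone, tw(G) ≥ tw(K_{4}) = 3. Therefore the treewidth is 3.

Treewidth 3.
One optimal decomposition is:
Bags: B1 = {2, 3, 5, 6}  B2 = {1, 2, 5, 6}  B3 = {2, 4, 5, 6}
Tree: B1–B2, B2–B3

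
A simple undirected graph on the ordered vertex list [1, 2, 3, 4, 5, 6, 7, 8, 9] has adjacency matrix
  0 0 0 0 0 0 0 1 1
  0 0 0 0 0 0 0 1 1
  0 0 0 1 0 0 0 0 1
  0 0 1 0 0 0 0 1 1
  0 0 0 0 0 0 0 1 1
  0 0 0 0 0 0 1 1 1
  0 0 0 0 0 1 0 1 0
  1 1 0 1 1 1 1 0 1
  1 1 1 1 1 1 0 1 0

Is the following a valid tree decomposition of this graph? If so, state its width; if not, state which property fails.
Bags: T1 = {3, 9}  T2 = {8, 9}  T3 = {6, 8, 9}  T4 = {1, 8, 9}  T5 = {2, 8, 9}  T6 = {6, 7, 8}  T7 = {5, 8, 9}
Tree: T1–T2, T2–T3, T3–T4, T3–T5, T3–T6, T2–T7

A tree decomposition must satisfy three properties: every vertex lies in some bag; for every edge, both endpoints lie together in some bag; and for every vertex, the bags containing it form a connected subtree. Here vertex 4 appears in no bag, so the decomposition is invalid.

No — vertex 4 appears in no bag.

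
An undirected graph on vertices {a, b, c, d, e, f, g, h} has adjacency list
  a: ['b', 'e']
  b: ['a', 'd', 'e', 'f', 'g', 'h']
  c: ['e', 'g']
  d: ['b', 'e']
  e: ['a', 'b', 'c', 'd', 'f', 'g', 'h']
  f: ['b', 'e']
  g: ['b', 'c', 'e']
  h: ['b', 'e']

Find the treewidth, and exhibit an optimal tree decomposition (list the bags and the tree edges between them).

Treewidth 2.
Bags: B1 = {b, d, e}  B2 = {b, e, f}  B3 = {b, e, g}  B4 = {b, e, h}  B5 = {c, e, g}  B6 = {a, b, e}
Tree: B1–B2, B1–B3, B1–B4, B3–B5, B1–B6

Every bag has size at most 3, so the width is 3 − 1 = 2 and tw(G) ≤ 2. On the other hand G contains the 3-clique {c, e, g}. A clique must lie in a single bag of any decomposition, so no decomposition can have width below 2. Therefore the treewidth is 2.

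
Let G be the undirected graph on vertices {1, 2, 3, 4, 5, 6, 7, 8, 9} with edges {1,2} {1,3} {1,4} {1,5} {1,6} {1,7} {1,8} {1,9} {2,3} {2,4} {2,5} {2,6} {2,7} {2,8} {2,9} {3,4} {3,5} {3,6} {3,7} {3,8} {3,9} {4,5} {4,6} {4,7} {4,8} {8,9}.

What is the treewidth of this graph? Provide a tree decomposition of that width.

The largest bag has 5 vertices, giving width 4; this decomposition certifies tw(G) ≤ 4. Conversely, {1, 2, 3, 8, 9} is a clique of size 5, and the vertices of any clique must share a bag in every tree decomposition; so some bag has ≥ 5 vertices and tw(G) ≥ 4. The upper and lower bounds meet at 4, so that is the treewidth.

Treewidth 4.
One optimal decomposition is:
Bags: B1 = {1, 2, 3, 4, 6}  B2 = {1, 2, 3, 4, 7}  B3 = {1, 2, 3, 4, 5}  B4 = {1, 2, 3, 4, 8}  B5 = {1, 2, 3, 8, 9}
Tree: B1–B2, B1–B3, B2–B4, B4–B5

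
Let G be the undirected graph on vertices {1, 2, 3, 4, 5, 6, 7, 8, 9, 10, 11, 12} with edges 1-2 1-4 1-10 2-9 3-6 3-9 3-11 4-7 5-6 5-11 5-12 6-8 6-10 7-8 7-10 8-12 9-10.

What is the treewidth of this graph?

3

A width-3 tree decomposition is:
Bags: B1 = {3, 5, 11, 12}  B2 = {3, 5, 6, 12}  B3 = {3, 6, 8, 12}  B4 = {3, 6, 8, 9}  B5 = {6, 8, 9, 10}  B6 = {7, 8, 9, 10}  B7 = {2, 7, 9, 10}  B8 = {1, 2, 7, 10}  B9 = {1, 2, 4, 7}
Tree: B1–B2, B2–B3, B3–B4, B4–B5, B5–B6, B6–B7, B7–B8, B8–B9
Each bag holds 4 vertices, so the decomposition has width 3, which upper-bounds the treewidth. For the lower bound: the 4 vertex sets {5,11,12}, {3}, {6}, {7,8,9,10} are disjoint, each induces a connected subgraph, and every pair is joined by at least one edge of G. Contracting each set to a single vertex therefore yields K_{4} as a minor, and since treewidth is minor-monotone, tw(G) ≥ tw(K_{4}) = 3. Combining the bounds, tw(G) = 3.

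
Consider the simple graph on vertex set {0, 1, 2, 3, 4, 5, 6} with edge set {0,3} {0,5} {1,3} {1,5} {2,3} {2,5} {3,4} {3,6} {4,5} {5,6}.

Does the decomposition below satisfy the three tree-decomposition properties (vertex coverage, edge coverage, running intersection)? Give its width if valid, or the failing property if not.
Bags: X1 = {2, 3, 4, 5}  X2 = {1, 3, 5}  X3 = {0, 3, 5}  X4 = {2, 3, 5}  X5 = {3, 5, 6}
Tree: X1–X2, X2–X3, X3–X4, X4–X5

A tree decomposition must satisfy three properties: every vertex lies in some bag; for every edge, both endpoints lie together in some bag; and for every vertex, the bags containing it form a connected subtree. Here bags containing vertex 2 are not connected in the tree, so the decomposition is invalid.

No — bags containing vertex 2 are not connected in the tree.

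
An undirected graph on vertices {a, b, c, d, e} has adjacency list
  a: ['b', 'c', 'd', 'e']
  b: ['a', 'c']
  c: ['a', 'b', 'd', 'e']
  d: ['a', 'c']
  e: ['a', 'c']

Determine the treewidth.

2

A width-2 tree decomposition is:
Bags: B1 = {a, c, e}  B2 = {a, c, d}  B3 = {a, b, c}
Tree: B1–B2, B2–B3
Each bag holds 3 vertices, so the decomposition has width 2, which upper-bounds the treewidth. On the other hand G contains the 3-clique {a, c, d}. A clique must lie in a single bag of any decomposition, so no decomposition can have width below 2. Hence tw(G) = 2 exactly.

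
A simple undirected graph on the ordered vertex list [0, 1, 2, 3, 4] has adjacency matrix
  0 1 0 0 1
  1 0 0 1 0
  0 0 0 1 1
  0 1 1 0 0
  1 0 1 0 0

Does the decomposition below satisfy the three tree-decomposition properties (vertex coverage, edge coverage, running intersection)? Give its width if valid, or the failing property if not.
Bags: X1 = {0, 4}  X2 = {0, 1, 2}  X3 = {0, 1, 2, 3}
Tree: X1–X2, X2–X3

No — edge (2,4) lies in no bag.

A tree decomposition must satisfy three properties: every vertex lies in some bag; for every edge, both endpoints lie together in some bag; and for every vertex, the bags containing it form a connected subtree. Here edge (2,4) lies in no bag, so the decomposition is invalid.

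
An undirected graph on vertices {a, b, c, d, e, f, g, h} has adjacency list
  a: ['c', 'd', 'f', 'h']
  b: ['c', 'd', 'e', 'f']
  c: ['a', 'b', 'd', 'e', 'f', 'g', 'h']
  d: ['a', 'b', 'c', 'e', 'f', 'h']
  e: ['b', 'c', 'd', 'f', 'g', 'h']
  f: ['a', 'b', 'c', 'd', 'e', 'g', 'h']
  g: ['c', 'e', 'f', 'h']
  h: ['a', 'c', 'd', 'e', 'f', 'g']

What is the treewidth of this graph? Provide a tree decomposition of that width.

Each bag holds 5 vertices, so the decomposition has width 4, which upper-bounds the treewidth. For the lower bound, the 5 vertices {c, d, e, f, h} are pairwise adjacent, and any tree decomposition puts a clique entirely inside one bag — forcing width ≥ 4. Therefore the treewidth is 4.

Treewidth 4.
One such decomposition:
Bags: B1 = {c, d, e, f, h}  B2 = {a, c, d, f, h}  B3 = {c, e, f, g, h}  B4 = {b, c, d, e, f}
Tree: B1–B2, B1–B3, B1–B4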